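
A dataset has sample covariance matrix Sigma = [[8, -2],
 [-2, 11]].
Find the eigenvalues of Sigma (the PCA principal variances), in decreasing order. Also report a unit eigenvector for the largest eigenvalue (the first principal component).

Step 1 — characteristic polynomial of 2×2 Sigma:
  det(Sigma - λI) = λ² - trace · λ + det = 0.
  trace = 8 + 11 = 19, det = 8·11 - (-2)² = 84.
Step 2 — discriminant:
  Δ = trace² - 4·det = 361 - 336 = 25.
Step 3 — eigenvalues:
  λ = (trace ± √Δ)/2 = (19 ± 5)/2,
  λ_1 = 12,  λ_2 = 7.

Step 4 — unit eigenvector for λ_1: solve (Sigma - λ_1 I)v = 0. First row:
  (8 - 12)·v_x + (-2)·v_y = 0, i.e. (-4)·v_x + (-2)·v_y = 0,
  so v ∝ (b, λ_1 - a) = (-2, 4); multiply by -1 so the first entry is positive: u = (2, -4).
  ||u|| = √((2)² + (-4)²) = √(20) ≈ 4.4721,
  v_1 = u/||u|| ≈ (0.4472, -0.8944) (||v_1|| = 1).

λ_1 = 12,  λ_2 = 7;  v_1 ≈ (0.4472, -0.8944)


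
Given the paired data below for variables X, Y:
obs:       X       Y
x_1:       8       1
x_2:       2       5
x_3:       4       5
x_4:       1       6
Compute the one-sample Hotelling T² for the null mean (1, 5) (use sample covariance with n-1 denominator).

Step 1 — sample mean vector:
  mean(X) = (8 + 2 + 4 + 1) / 4 = 15/4 = 3.75
  mean(Y) = (1 + 5 + 5 + 6) / 4 = 17/4 = 4.25
  x̄ = (3.75, 4.25),  deviation x̄ - mu_0 = (3.75, 4.25) - (1, 5) = (2.75, -0.75).

Step 2 — sample covariance matrix, S[i,j] = (1/(n-1)) · Σ_k (x_{k,i} - mean_i) · (x_{k,j} - mean_j), divisor n-1 = 3:
  S[X,X] = ((4.25)·(4.25) + (-1.75)·(-1.75) + (0.25)·(0.25) + (-2.75)·(-2.75)) / 3 = 28.75/3 = 9.5833
  S[X,Y] = ((4.25)·(-3.25) + (-1.75)·(0.75) + (0.25)·(0.75) + (-2.75)·(1.75)) / 3 = -19.75/3 = -6.5833
  S[Y,Y] = ((-3.25)·(-3.25) + (0.75)·(0.75) + (0.75)·(0.75) + (1.75)·(1.75)) / 3 = 14.75/3 = 4.9167
  S = [[9.5833, -6.5833],
 [-6.5833, 4.9167]].

Step 3 — invert S. det(S) = 9.5833·4.9167 - (-6.5833)² = 3.7778.
  S^{-1} = (1/det) · [[d, -b], [-b, a]] = [[1.3015, 1.7426],
 [1.7426, 2.5368]].

Step 4 — quadratic form (x̄ - mu_0)^T · S^{-1} · (x̄ - mu_0):
  S^{-1} · (x̄ - mu_0) = (2.2721, 2.8897),
  (x̄ - mu_0)^T · [...] = (2.75)·(2.2721) + (-0.75)·(2.8897) = 4.0809.

Step 5 — scale by n: T² = 4 · 4.0809 = 16.3235.

T² ≈ 16.3235


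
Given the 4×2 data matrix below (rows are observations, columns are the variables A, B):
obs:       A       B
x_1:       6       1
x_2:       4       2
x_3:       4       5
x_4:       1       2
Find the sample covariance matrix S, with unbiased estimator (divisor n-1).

Step 1 — column means:
  mean(A) = (6 + 4 + 4 + 1) / 4 = 15/4 = 3.75
  mean(B) = (1 + 2 + 5 + 2) / 4 = 10/4 = 2.5

Step 2 — sample covariance S[i,j] = (1/(n-1)) · Σ_k (x_{k,i} - mean_i) · (x_{k,j} - mean_j), with n-1 = 3.
  S[A,A] = ((2.25)·(2.25) + (0.25)·(0.25) + (0.25)·(0.25) + (-2.75)·(-2.75)) / 3 = 12.75/3 = 4.25
  S[A,B] = ((2.25)·(-1.5) + (0.25)·(-0.5) + (0.25)·(2.5) + (-2.75)·(-0.5)) / 3 = -1.5/3 = -0.5
  S[B,B] = ((-1.5)·(-1.5) + (-0.5)·(-0.5) + (2.5)·(2.5) + (-0.5)·(-0.5)) / 3 = 9/3 = 3

S is symmetric (S[j,i] = S[i,j]). Assembling:

S = [[4.25, -0.5],
 [-0.5, 3]]


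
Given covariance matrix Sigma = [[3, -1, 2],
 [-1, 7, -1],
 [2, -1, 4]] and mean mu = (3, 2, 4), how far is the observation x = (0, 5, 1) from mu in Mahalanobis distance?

Step 1 — centre the observation: (x - mu) = (-3, 3, -3).

Step 2 — invert Sigma (cofactor / det for 3×3, or solve directly):
  Sigma^{-1} = [[0.5094, 0.0377, -0.2453],
 [0.0377, 0.1509, 0.0189],
 [-0.2453, 0.0189, 0.3774]].

Step 3 — form the quadratic (x - mu)^T · Sigma^{-1} · (x - mu):
  Sigma^{-1} · (x - mu) = (-0.6792, 0.283, -0.3396).
  (x - mu)^T · [Sigma^{-1} · (x - mu)] = (-3)·(-0.6792) + (3)·(0.283) + (-3)·(-0.3396) = 3.9057.

Step 4 — take square root: d = √(3.9057) ≈ 1.9763.

d(x, mu) = √(3.9057) ≈ 1.9763


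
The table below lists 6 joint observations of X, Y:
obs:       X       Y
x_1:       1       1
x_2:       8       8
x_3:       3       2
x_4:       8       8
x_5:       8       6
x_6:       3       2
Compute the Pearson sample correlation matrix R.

Step 1 — column means:
  mean(X) = (1 + 8 + 3 + 8 + 8 + 3) / 6 = 31/6 = 5.1667
  mean(Y) = (1 + 8 + 2 + 8 + 6 + 2) / 6 = 27/6 = 4.5

Step 2 — sample variances and covariances s[i,j] = (1/(n-1)) · Σ_k (x_{k,i} - mean_i) · (x_{k,j} - mean_j), with n-1 = 5:
  s[X,X] = ((-4.1667)·(-4.1667) + (2.8333)·(2.8333) + (-2.1667)·(-2.1667) + (2.8333)·(2.8333) + (2.8333)·(2.8333) + (-2.1667)·(-2.1667)) / 5 = 50.8333/5 = 10.1667
  s[X,Y] = ((-4.1667)·(-3.5) + (2.8333)·(3.5) + (-2.1667)·(-2.5) + (2.8333)·(3.5) + (2.8333)·(1.5) + (-2.1667)·(-2.5)) / 5 = 49.5/5 = 9.9
  s[Y,Y] = ((-3.5)·(-3.5) + (3.5)·(3.5) + (-2.5)·(-2.5) + (3.5)·(3.5) + (1.5)·(1.5) + (-2.5)·(-2.5)) / 5 = 51.5/5 = 10.3
  Sample standard deviations s_i = √(s[i,i]):
  s(X) = √(10.1667) = 3.1885
  s(Y) = √(10.3) = 3.2094

Step 3 — r_{ij} = s_{ij} / (s_i · s_j):
  r[X,X] = 1 (diagonal).
  r[X,Y] = 9.9 / (3.1885 · 3.2094) = 9.9 / 10.2331 = 0.9674
  r[Y,Y] = 1 (diagonal).

R is symmetric with unit diagonal. Assembling:

R = [[1, 0.9674],
 [0.9674, 1]]


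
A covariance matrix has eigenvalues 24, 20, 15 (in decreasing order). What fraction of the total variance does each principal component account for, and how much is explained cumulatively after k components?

Step 1 — total variance = trace(Sigma) = Σ λ_i = 24 + 20 + 15 = 59.

Step 2 — fraction explained by component i = λ_i / Σ λ:
  PC1: 24/59 = 0.4068
  PC2: 20/59 = 0.339
  PC3: 15/59 = 0.2542

Step 3 — cumulative fraction after k components = (λ_1 + ... + λ_k) / Σ λ:
  k = 1: 24/59 = 0.4068
  k = 2: (24 + 20)/59 = 44/59 = 0.7458
  k = 3: (24 + 20 + 15)/59 = 59/59 = 1

Summary (fraction, with percent):

explained: PC1 0.4068 (40.68%), PC2 0.339 (33.9%), PC3 0.2542 (25.42%);  cumulative: 0.4068, 0.7458, 1


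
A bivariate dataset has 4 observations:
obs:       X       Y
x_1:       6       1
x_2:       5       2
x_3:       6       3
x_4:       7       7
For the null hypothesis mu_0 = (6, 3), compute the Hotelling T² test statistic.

Step 1 — sample mean vector:
  mean(X) = (6 + 5 + 6 + 7) / 4 = 24/4 = 6
  mean(Y) = (1 + 2 + 3 + 7) / 4 = 13/4 = 3.25
  x̄ = (6, 3.25),  deviation x̄ - mu_0 = (6, 3.25) - (6, 3) = (0, 0.25).

Step 2 — sample covariance matrix, S[i,j] = (1/(n-1)) · Σ_k (x_{k,i} - mean_i) · (x_{k,j} - mean_j), divisor n-1 = 3:
  S[X,X] = ((0)·(0) + (-1)·(-1) + (0)·(0) + (1)·(1)) / 3 = 2/3 = 0.6667
  S[X,Y] = ((0)·(-2.25) + (-1)·(-1.25) + (0)·(-0.25) + (1)·(3.75)) / 3 = 5/3 = 1.6667
  S[Y,Y] = ((-2.25)·(-2.25) + (-1.25)·(-1.25) + (-0.25)·(-0.25) + (3.75)·(3.75)) / 3 = 20.75/3 = 6.9167
  S = [[0.6667, 1.6667],
 [1.6667, 6.9167]].

Step 3 — invert S. det(S) = 0.6667·6.9167 - (1.6667)² = 1.8333.
  S^{-1} = (1/det) · [[d, -b], [-b, a]] = [[3.7727, -0.9091],
 [-0.9091, 0.3636]].

Step 4 — quadratic form (x̄ - mu_0)^T · S^{-1} · (x̄ - mu_0):
  S^{-1} · (x̄ - mu_0) = (-0.2273, 0.0909),
  (x̄ - mu_0)^T · [...] = (0)·(-0.2273) + (0.25)·(0.0909) = 0.0227.

Step 5 — scale by n: T² = 4 · 0.0227 = 0.0909.

T² ≈ 0.0909


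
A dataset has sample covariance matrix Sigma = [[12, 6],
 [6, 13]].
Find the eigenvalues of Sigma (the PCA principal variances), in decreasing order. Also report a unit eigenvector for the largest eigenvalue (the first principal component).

Step 1 — characteristic polynomial of 2×2 Sigma:
  det(Sigma - λI) = λ² - trace · λ + det = 0.
  trace = 12 + 13 = 25, det = 12·13 - (6)² = 120.
Step 2 — discriminant:
  Δ = trace² - 4·det = 625 - 480 = 145.
Step 3 — eigenvalues:
  λ = (trace ± √Δ)/2 = (25 ± 12.0416)/2,
  λ_1 = 18.5208,  λ_2 = 6.4792.

Step 4 — unit eigenvector for λ_1: solve (Sigma - λ_1 I)v = 0. First row:
  (12 - 18.5208)·v_x + (6)·v_y = 0, i.e. (-6.5208)·v_x + (6)·v_y = 0,
  so v ∝ (b, λ_1 - a) = (6, 6.5208) = u.
  ||u|| = √((6)² + (6.5208)²) = √(78.5208) ≈ 8.8612,
  v_1 = u/||u|| ≈ (0.6771, 0.7359) (||v_1|| = 1).

λ_1 = 18.5208,  λ_2 = 6.4792;  v_1 ≈ (0.6771, 0.7359)


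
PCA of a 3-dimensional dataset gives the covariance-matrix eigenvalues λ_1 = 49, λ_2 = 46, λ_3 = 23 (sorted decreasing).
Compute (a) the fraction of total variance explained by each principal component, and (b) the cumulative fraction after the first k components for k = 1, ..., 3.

Step 1 — total variance = trace(Sigma) = Σ λ_i = 49 + 46 + 23 = 118.

Step 2 — fraction explained by component i = λ_i / Σ λ:
  PC1: 49/118 = 0.4153
  PC2: 46/118 = 0.3898
  PC3: 23/118 = 0.1949

Step 3 — cumulative fraction after k components = (λ_1 + ... + λ_k) / Σ λ:
  k = 1: 49/118 = 0.4153
  k = 2: (49 + 46)/118 = 95/118 = 0.8051
  k = 3: (49 + 46 + 23)/118 = 118/118 = 1

Summary (fraction, with percent):

explained: PC1 0.4153 (41.53%), PC2 0.3898 (38.98%), PC3 0.1949 (19.49%);  cumulative: 0.4153, 0.8051, 1


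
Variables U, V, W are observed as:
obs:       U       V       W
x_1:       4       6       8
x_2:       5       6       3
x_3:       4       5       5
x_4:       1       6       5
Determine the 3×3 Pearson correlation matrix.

Step 1 — column means:
  mean(U) = (4 + 5 + 4 + 1) / 4 = 14/4 = 3.5
  mean(V) = (6 + 6 + 5 + 6) / 4 = 23/4 = 5.75
  mean(W) = (8 + 3 + 5 + 5) / 4 = 21/4 = 5.25

Step 2 — sample variances and covariances s[i,j] = (1/(n-1)) · Σ_k (x_{k,i} - mean_i) · (x_{k,j} - mean_j), with n-1 = 3:
  s[U,U] = ((0.5)·(0.5) + (1.5)·(1.5) + (0.5)·(0.5) + (-2.5)·(-2.5)) / 3 = 9/3 = 3
  s[U,V] = ((0.5)·(0.25) + (1.5)·(0.25) + (0.5)·(-0.75) + (-2.5)·(0.25)) / 3 = -0.5/3 = -0.1667
  s[U,W] = ((0.5)·(2.75) + (1.5)·(-2.25) + (0.5)·(-0.25) + (-2.5)·(-0.25)) / 3 = -1.5/3 = -0.5
  s[V,V] = ((0.25)·(0.25) + (0.25)·(0.25) + (-0.75)·(-0.75) + (0.25)·(0.25)) / 3 = 0.75/3 = 0.25
  s[V,W] = ((0.25)·(2.75) + (0.25)·(-2.25) + (-0.75)·(-0.25) + (0.25)·(-0.25)) / 3 = 0.25/3 = 0.0833
  s[W,W] = ((2.75)·(2.75) + (-2.25)·(-2.25) + (-0.25)·(-0.25) + (-0.25)·(-0.25)) / 3 = 12.75/3 = 4.25
  Sample standard deviations s_i = √(s[i,i]):
  s(U) = √(3) = 1.7321
  s(V) = √(0.25) = 0.5
  s(W) = √(4.25) = 2.0616

Step 3 — r_{ij} = s_{ij} / (s_i · s_j):
  r[U,U] = 1 (diagonal).
  r[U,V] = -0.1667 / (1.7321 · 0.5) = -0.1667 / 0.866 = -0.1925
  r[U,W] = -0.5 / (1.7321 · 2.0616) = -0.5 / 3.5707 = -0.14
  r[V,V] = 1 (diagonal).
  r[V,W] = 0.0833 / (0.5 · 2.0616) = 0.0833 / 1.0308 = 0.0808
  r[W,W] = 1 (diagonal).

R is symmetric with unit diagonal. Assembling:

R = [[1, -0.1925, -0.14],
 [-0.1925, 1, 0.0808],
 [-0.14, 0.0808, 1]]


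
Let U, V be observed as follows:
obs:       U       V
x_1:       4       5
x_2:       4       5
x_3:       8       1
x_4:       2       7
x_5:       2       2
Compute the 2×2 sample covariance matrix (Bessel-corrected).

Step 1 — column means:
  mean(U) = (4 + 4 + 8 + 2 + 2) / 5 = 20/5 = 4
  mean(V) = (5 + 5 + 1 + 7 + 2) / 5 = 20/5 = 4

Step 2 — sample covariance S[i,j] = (1/(n-1)) · Σ_k (x_{k,i} - mean_i) · (x_{k,j} - mean_j), with n-1 = 4.
  S[U,U] = ((0)·(0) + (0)·(0) + (4)·(4) + (-2)·(-2) + (-2)·(-2)) / 4 = 24/4 = 6
  S[U,V] = ((0)·(1) + (0)·(1) + (4)·(-3) + (-2)·(3) + (-2)·(-2)) / 4 = -14/4 = -3.5
  S[V,V] = ((1)·(1) + (1)·(1) + (-3)·(-3) + (3)·(3) + (-2)·(-2)) / 4 = 24/4 = 6

S is symmetric (S[j,i] = S[i,j]). Assembling:

S = [[6, -3.5],
 [-3.5, 6]]


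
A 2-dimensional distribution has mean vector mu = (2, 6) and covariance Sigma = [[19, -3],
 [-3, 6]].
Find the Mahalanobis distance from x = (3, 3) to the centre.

Step 1 — centre the observation: (x - mu) = (1, -3).

Step 2 — invert Sigma. det(Sigma) = 19·6 - (-3)² = 105.
  Sigma^{-1} = (1/det) · [[d, -b], [-b, a]] = [[0.0571, 0.0286],
 [0.0286, 0.181]].

Step 3 — form the quadratic (x - mu)^T · Sigma^{-1} · (x - mu):
  Sigma^{-1} · (x - mu) = (-0.0286, -0.5143).
  (x - mu)^T · [Sigma^{-1} · (x - mu)] = (1)·(-0.0286) + (-3)·(-0.5143) = 1.5143.

Step 4 — take square root: d = √(1.5143) ≈ 1.2306.

d(x, mu) = √(1.5143) ≈ 1.2306


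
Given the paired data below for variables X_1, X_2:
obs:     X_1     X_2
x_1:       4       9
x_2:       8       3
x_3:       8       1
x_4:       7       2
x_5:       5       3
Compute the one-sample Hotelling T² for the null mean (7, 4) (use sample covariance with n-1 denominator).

Step 1 — sample mean vector:
  mean(X_1) = (4 + 8 + 8 + 7 + 5) / 5 = 32/5 = 6.4
  mean(X_2) = (9 + 3 + 1 + 2 + 3) / 5 = 18/5 = 3.6
  x̄ = (6.4, 3.6),  deviation x̄ - mu_0 = (6.4, 3.6) - (7, 4) = (-0.6, -0.4).

Step 2 — sample covariance matrix, S[i,j] = (1/(n-1)) · Σ_k (x_{k,i} - mean_i) · (x_{k,j} - mean_j), divisor n-1 = 4:
  S[X_1,X_1] = ((-2.4)·(-2.4) + (1.6)·(1.6) + (1.6)·(1.6) + (0.6)·(0.6) + (-1.4)·(-1.4)) / 4 = 13.2/4 = 3.3
  S[X_1,X_2] = ((-2.4)·(5.4) + (1.6)·(-0.6) + (1.6)·(-2.6) + (0.6)·(-1.6) + (-1.4)·(-0.6)) / 4 = -18.2/4 = -4.55
  S[X_2,X_2] = ((5.4)·(5.4) + (-0.6)·(-0.6) + (-2.6)·(-2.6) + (-1.6)·(-1.6) + (-0.6)·(-0.6)) / 4 = 39.2/4 = 9.8
  S = [[3.3, -4.55],
 [-4.55, 9.8]].

Step 3 — invert S. det(S) = 3.3·9.8 - (-4.55)² = 11.6375.
  S^{-1} = (1/det) · [[d, -b], [-b, a]] = [[0.8421, 0.391],
 [0.391, 0.2836]].

Step 4 — quadratic form (x̄ - mu_0)^T · S^{-1} · (x̄ - mu_0):
  S^{-1} · (x̄ - mu_0) = (-0.6617, -0.348),
  (x̄ - mu_0)^T · [...] = (-0.6)·(-0.6617) + (-0.4)·(-0.348) = 0.5362.

Step 5 — scale by n: T² = 5 · 0.5362 = 2.681.

T² ≈ 2.681


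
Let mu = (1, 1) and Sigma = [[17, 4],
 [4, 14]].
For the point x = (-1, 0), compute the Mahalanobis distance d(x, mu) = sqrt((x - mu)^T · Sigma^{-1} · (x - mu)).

Step 1 — centre the observation: (x - mu) = (-2, -1).

Step 2 — invert Sigma. det(Sigma) = 17·14 - (4)² = 222.
  Sigma^{-1} = (1/det) · [[d, -b], [-b, a]] = [[0.0631, -0.018],
 [-0.018, 0.0766]].

Step 3 — form the quadratic (x - mu)^T · Sigma^{-1} · (x - mu):
  Sigma^{-1} · (x - mu) = (-0.1081, -0.0405).
  (x - mu)^T · [Sigma^{-1} · (x - mu)] = (-2)·(-0.1081) + (-1)·(-0.0405) = 0.2568.

Step 4 — take square root: d = √(0.2568) ≈ 0.5067.

d(x, mu) = √(0.2568) ≈ 0.5067


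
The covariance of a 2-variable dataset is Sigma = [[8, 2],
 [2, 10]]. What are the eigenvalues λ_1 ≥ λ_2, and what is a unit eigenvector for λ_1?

Step 1 — characteristic polynomial of 2×2 Sigma:
  det(Sigma - λI) = λ² - trace · λ + det = 0.
  trace = 8 + 10 = 18, det = 8·10 - (2)² = 76.
Step 2 — discriminant:
  Δ = trace² - 4·det = 324 - 304 = 20.
Step 3 — eigenvalues:
  λ = (trace ± √Δ)/2 = (18 ± 4.4721)/2,
  λ_1 = 11.2361,  λ_2 = 6.7639.

Step 4 — unit eigenvector for λ_1: solve (Sigma - λ_1 I)v = 0. First row:
  (8 - 11.2361)·v_x + (2)·v_y = 0, i.e. (-3.2361)·v_x + (2)·v_y = 0,
  so v ∝ (b, λ_1 - a) = (2, 3.2361) = u.
  ||u|| = √((2)² + (3.2361)²) = √(14.4721) ≈ 3.8042,
  v_1 = u/||u|| ≈ (0.5257, 0.8507) (||v_1|| = 1).

λ_1 = 11.2361,  λ_2 = 6.7639;  v_1 ≈ (0.5257, 0.8507)


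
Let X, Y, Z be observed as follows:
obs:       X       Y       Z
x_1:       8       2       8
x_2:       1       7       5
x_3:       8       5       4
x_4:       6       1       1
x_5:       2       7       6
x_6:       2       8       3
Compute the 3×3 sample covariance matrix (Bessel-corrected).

Step 1 — column means:
  mean(X) = (8 + 1 + 8 + 6 + 2 + 2) / 6 = 27/6 = 4.5
  mean(Y) = (2 + 7 + 5 + 1 + 7 + 8) / 6 = 30/6 = 5
  mean(Z) = (8 + 5 + 4 + 1 + 6 + 3) / 6 = 27/6 = 4.5

Step 2 — sample covariance S[i,j] = (1/(n-1)) · Σ_k (x_{k,i} - mean_i) · (x_{k,j} - mean_j), with n-1 = 5.
  S[X,X] = ((3.5)·(3.5) + (-3.5)·(-3.5) + (3.5)·(3.5) + (1.5)·(1.5) + (-2.5)·(-2.5) + (-2.5)·(-2.5)) / 5 = 51.5/5 = 10.3
  S[X,Y] = ((3.5)·(-3) + (-3.5)·(2) + (3.5)·(0) + (1.5)·(-4) + (-2.5)·(2) + (-2.5)·(3)) / 5 = -36/5 = -7.2
  S[X,Z] = ((3.5)·(3.5) + (-3.5)·(0.5) + (3.5)·(-0.5) + (1.5)·(-3.5) + (-2.5)·(1.5) + (-2.5)·(-1.5)) / 5 = 3.5/5 = 0.7
  S[Y,Y] = ((-3)·(-3) + (2)·(2) + (0)·(0) + (-4)·(-4) + (2)·(2) + (3)·(3)) / 5 = 42/5 = 8.4
  S[Y,Z] = ((-3)·(3.5) + (2)·(0.5) + (0)·(-0.5) + (-4)·(-3.5) + (2)·(1.5) + (3)·(-1.5)) / 5 = 3/5 = 0.6
  S[Z,Z] = ((3.5)·(3.5) + (0.5)·(0.5) + (-0.5)·(-0.5) + (-3.5)·(-3.5) + (1.5)·(1.5) + (-1.5)·(-1.5)) / 5 = 29.5/5 = 5.9

S is symmetric (S[j,i] = S[i,j]). Assembling:

S = [[10.3, -7.2, 0.7],
 [-7.2, 8.4, 0.6],
 [0.7, 0.6, 5.9]]


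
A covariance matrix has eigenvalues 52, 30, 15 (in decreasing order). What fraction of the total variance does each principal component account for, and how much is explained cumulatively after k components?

Step 1 — total variance = trace(Sigma) = Σ λ_i = 52 + 30 + 15 = 97.

Step 2 — fraction explained by component i = λ_i / Σ λ:
  PC1: 52/97 = 0.5361
  PC2: 30/97 = 0.3093
  PC3: 15/97 = 0.1546

Step 3 — cumulative fraction after k components = (λ_1 + ... + λ_k) / Σ λ:
  k = 1: 52/97 = 0.5361
  k = 2: (52 + 30)/97 = 82/97 = 0.8454
  k = 3: (52 + 30 + 15)/97 = 97/97 = 1

Summary (fraction, with percent):

explained: PC1 0.5361 (53.61%), PC2 0.3093 (30.93%), PC3 0.1546 (15.46%);  cumulative: 0.5361, 0.8454, 1


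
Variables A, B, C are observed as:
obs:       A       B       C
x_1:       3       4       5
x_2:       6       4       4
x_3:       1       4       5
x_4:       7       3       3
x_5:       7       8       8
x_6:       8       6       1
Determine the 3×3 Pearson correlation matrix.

Step 1 — column means:
  mean(A) = (3 + 6 + 1 + 7 + 7 + 8) / 6 = 32/6 = 5.3333
  mean(B) = (4 + 4 + 4 + 3 + 8 + 6) / 6 = 29/6 = 4.8333
  mean(C) = (5 + 4 + 5 + 3 + 8 + 1) / 6 = 26/6 = 4.3333

Step 2 — sample variances and covariances s[i,j] = (1/(n-1)) · Σ_k (x_{k,i} - mean_i) · (x_{k,j} - mean_j), with n-1 = 5:
  s[A,A] = ((-2.3333)·(-2.3333) + (0.6667)·(0.6667) + (-4.3333)·(-4.3333) + (1.6667)·(1.6667) + (1.6667)·(1.6667) + (2.6667)·(2.6667)) / 5 = 37.3333/5 = 7.4667
  s[A,B] = ((-2.3333)·(-0.8333) + (0.6667)·(-0.8333) + (-4.3333)·(-0.8333) + (1.6667)·(-1.8333) + (1.6667)·(3.1667) + (2.6667)·(1.1667)) / 5 = 10.3333/5 = 2.0667
  s[A,C] = ((-2.3333)·(0.6667) + (0.6667)·(-0.3333) + (-4.3333)·(0.6667) + (1.6667)·(-1.3333) + (1.6667)·(3.6667) + (2.6667)·(-3.3333)) / 5 = -9.6667/5 = -1.9333
  s[B,B] = ((-0.8333)·(-0.8333) + (-0.8333)·(-0.8333) + (-0.8333)·(-0.8333) + (-1.8333)·(-1.8333) + (3.1667)·(3.1667) + (1.1667)·(1.1667)) / 5 = 16.8333/5 = 3.3667
  s[B,C] = ((-0.8333)·(0.6667) + (-0.8333)·(-0.3333) + (-0.8333)·(0.6667) + (-1.8333)·(-1.3333) + (3.1667)·(3.6667) + (1.1667)·(-3.3333)) / 5 = 9.3333/5 = 1.8667
  s[C,C] = ((0.6667)·(0.6667) + (-0.3333)·(-0.3333) + (0.6667)·(0.6667) + (-1.3333)·(-1.3333) + (3.6667)·(3.6667) + (-3.3333)·(-3.3333)) / 5 = 27.3333/5 = 5.4667
  Sample standard deviations s_i = √(s[i,i]):
  s(A) = √(7.4667) = 2.7325
  s(B) = √(3.3667) = 1.8348
  s(C) = √(5.4667) = 2.3381

Step 3 — r_{ij} = s_{ij} / (s_i · s_j):
  r[A,A] = 1 (diagonal).
  r[A,B] = 2.0667 / (2.7325 · 1.8348) = 2.0667 / 5.0138 = 0.4122
  r[A,C] = -1.9333 / (2.7325 · 2.3381) = -1.9333 / 6.3889 = -0.3026
  r[B,B] = 1 (diagonal).
  r[B,C] = 1.8667 / (1.8348 · 2.3381) = 1.8667 / 4.29 = 0.4351
  r[C,C] = 1 (diagonal).

R is symmetric with unit diagonal. Assembling:

R = [[1, 0.4122, -0.3026],
 [0.4122, 1, 0.4351],
 [-0.3026, 0.4351, 1]]


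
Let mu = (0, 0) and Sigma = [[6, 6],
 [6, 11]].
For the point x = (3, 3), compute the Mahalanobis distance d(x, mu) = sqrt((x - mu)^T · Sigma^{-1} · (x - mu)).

Step 1 — centre the observation: (x - mu) = (3, 3).

Step 2 — invert Sigma. det(Sigma) = 6·11 - (6)² = 30.
  Sigma^{-1} = (1/det) · [[d, -b], [-b, a]] = [[0.3667, -0.2],
 [-0.2, 0.2]].

Step 3 — form the quadratic (x - mu)^T · Sigma^{-1} · (x - mu):
  Sigma^{-1} · (x - mu) = (0.5, 0).
  (x - mu)^T · [Sigma^{-1} · (x - mu)] = (3)·(0.5) + (3)·(0) = 1.5.

Step 4 — take square root: d = √(1.5) ≈ 1.2247.

d(x, mu) = √(1.5) ≈ 1.2247


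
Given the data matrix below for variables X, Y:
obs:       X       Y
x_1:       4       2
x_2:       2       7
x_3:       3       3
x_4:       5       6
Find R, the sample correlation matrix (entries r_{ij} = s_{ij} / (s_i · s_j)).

Step 1 — column means:
  mean(X) = (4 + 2 + 3 + 5) / 4 = 14/4 = 3.5
  mean(Y) = (2 + 7 + 3 + 6) / 4 = 18/4 = 4.5

Step 2 — sample variances and covariances s[i,j] = (1/(n-1)) · Σ_k (x_{k,i} - mean_i) · (x_{k,j} - mean_j), with n-1 = 3:
  s[X,X] = ((0.5)·(0.5) + (-1.5)·(-1.5) + (-0.5)·(-0.5) + (1.5)·(1.5)) / 3 = 5/3 = 1.6667
  s[X,Y] = ((0.5)·(-2.5) + (-1.5)·(2.5) + (-0.5)·(-1.5) + (1.5)·(1.5)) / 3 = -2/3 = -0.6667
  s[Y,Y] = ((-2.5)·(-2.5) + (2.5)·(2.5) + (-1.5)·(-1.5) + (1.5)·(1.5)) / 3 = 17/3 = 5.6667
  Sample standard deviations s_i = √(s[i,i]):
  s(X) = √(1.6667) = 1.291
  s(Y) = √(5.6667) = 2.3805

Step 3 — r_{ij} = s_{ij} / (s_i · s_j):
  r[X,X] = 1 (diagonal).
  r[X,Y] = -0.6667 / (1.291 · 2.3805) = -0.6667 / 3.0732 = -0.2169
  r[Y,Y] = 1 (diagonal).

R is symmetric with unit diagonal. Assembling:

R = [[1, -0.2169],
 [-0.2169, 1]]


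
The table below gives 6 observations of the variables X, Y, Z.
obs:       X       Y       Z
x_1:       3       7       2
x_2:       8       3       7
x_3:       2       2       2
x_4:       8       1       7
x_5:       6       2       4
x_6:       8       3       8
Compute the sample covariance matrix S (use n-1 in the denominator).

Step 1 — column means:
  mean(X) = (3 + 8 + 2 + 8 + 6 + 8) / 6 = 35/6 = 5.8333
  mean(Y) = (7 + 3 + 2 + 1 + 2 + 3) / 6 = 18/6 = 3
  mean(Z) = (2 + 7 + 2 + 7 + 4 + 8) / 6 = 30/6 = 5

Step 2 — sample covariance S[i,j] = (1/(n-1)) · Σ_k (x_{k,i} - mean_i) · (x_{k,j} - mean_j), with n-1 = 5.
  S[X,X] = ((-2.8333)·(-2.8333) + (2.1667)·(2.1667) + (-3.8333)·(-3.8333) + (2.1667)·(2.1667) + (0.1667)·(0.1667) + (2.1667)·(2.1667)) / 5 = 36.8333/5 = 7.3667
  S[X,Y] = ((-2.8333)·(4) + (2.1667)·(0) + (-3.8333)·(-1) + (2.1667)·(-2) + (0.1667)·(-1) + (2.1667)·(0)) / 5 = -12/5 = -2.4
  S[X,Z] = ((-2.8333)·(-3) + (2.1667)·(2) + (-3.8333)·(-3) + (2.1667)·(2) + (0.1667)·(-1) + (2.1667)·(3)) / 5 = 35/5 = 7
  S[Y,Y] = ((4)·(4) + (0)·(0) + (-1)·(-1) + (-2)·(-2) + (-1)·(-1) + (0)·(0)) / 5 = 22/5 = 4.4
  S[Y,Z] = ((4)·(-3) + (0)·(2) + (-1)·(-3) + (-2)·(2) + (-1)·(-1) + (0)·(3)) / 5 = -12/5 = -2.4
  S[Z,Z] = ((-3)·(-3) + (2)·(2) + (-3)·(-3) + (2)·(2) + (-1)·(-1) + (3)·(3)) / 5 = 36/5 = 7.2

S is symmetric (S[j,i] = S[i,j]). Assembling:

S = [[7.3667, -2.4, 7],
 [-2.4, 4.4, -2.4],
 [7, -2.4, 7.2]]


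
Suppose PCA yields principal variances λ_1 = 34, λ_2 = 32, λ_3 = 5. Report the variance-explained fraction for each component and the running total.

Step 1 — total variance = trace(Sigma) = Σ λ_i = 34 + 32 + 5 = 71.

Step 2 — fraction explained by component i = λ_i / Σ λ:
  PC1: 34/71 = 0.4789
  PC2: 32/71 = 0.4507
  PC3: 5/71 = 0.0704

Step 3 — cumulative fraction after k components = (λ_1 + ... + λ_k) / Σ λ:
  k = 1: 34/71 = 0.4789
  k = 2: (34 + 32)/71 = 66/71 = 0.9296
  k = 3: (34 + 32 + 5)/71 = 71/71 = 1

Summary (fraction, with percent):

explained: PC1 0.4789 (47.89%), PC2 0.4507 (45.07%), PC3 0.0704 (7.04%);  cumulative: 0.4789, 0.9296, 1


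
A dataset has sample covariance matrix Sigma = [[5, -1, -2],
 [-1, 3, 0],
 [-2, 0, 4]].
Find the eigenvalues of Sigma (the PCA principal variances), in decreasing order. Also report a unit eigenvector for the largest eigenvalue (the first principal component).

Step 1 — characteristic polynomial p(λ) = det(λI - Sigma) = λ³ - tr·λ² + c_1·λ - det, where tr = trace, c_1 = sum of the principal 2×2 minors, det = det(Sigma):
  tr = 5 + 3 + 4 = 12,
  c_1 = (5·3 - (-1)²) + (5·4 - (-2)²) + (3·4 - (0)²) = 14 + 16 + 12 = 42,
  det = 5·(3·4 - (0)²) - (-1)·((-1)·4 - (0)·(-2)) + (-2)·((-1)·(0) - 3·(-2)) = 5·(12) - (-1)·(-4) + (-2)·(6) = 44.
  So p(λ) = λ³ - 12λ² + 42λ - 44.
Step 2 — look for an integer root (rational root theorem: any rational root is an integer divisor of 44). Testing λ = 2:
  p(2) = 8 - 48 + 84 - 44 = 0  ✓
  Dividing out (λ - 2): p(λ) = (λ - 2)(λ² - 10λ + 22).
Step 3 — remaining eigenvalues from the quadratic λ² - 10λ + 22 = 0:
  Δ = 10² - 4·22 = 100 - 88 = 12,  λ = (10 ± √12)/2 = (10 ± 3.4641)/2 ≈ 6.7321 or 3.2679.
  Sorted: λ_1 = 6.7321,  λ_2 = 3.2679,  λ_3 = 2  (check: sum = 12 = tr ✓).

Step 4 — unit eigenvector for λ_1 ≈ 6.7321: v spans the null space of (Sigma - λ_1 I), whose rows are
  r_1 = (-1.7321, -1, -2),  r_2 = (-1, -3.7321, 0),  r_3 = (-2, 0, -2.7321).
  v is orthogonal to every row, so take v ∝ r_1 × r_2 = ((-1)·(0) - (-2)·(-3.7321), (-2)·(-1) - (-1.7321)·(0), (-1.7321)·(-3.7321) - (-1)·(-1)) ≈ (-7.4641, 2, 5.4641).
  Rescale (multiply by -1 so the first nonzero entry is positive): u = (7.4641, -2, -5.4641).
  ||u|| = √((7.4641)² + (-2)² + (-5.4641)²) = √(89.5692) ≈ 9.4641,  v_1 = u/||u|| ≈ (0.7887, -0.2113, -0.5774) (||v_1|| = 1).

λ_1 = 6.7321,  λ_2 = 3.2679,  λ_3 = 2;  v_1 ≈ (0.7887, -0.2113, -0.5774)


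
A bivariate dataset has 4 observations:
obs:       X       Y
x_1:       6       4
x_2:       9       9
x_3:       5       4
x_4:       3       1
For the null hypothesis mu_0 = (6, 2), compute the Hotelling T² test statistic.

Step 1 — sample mean vector:
  mean(X) = (6 + 9 + 5 + 3) / 4 = 23/4 = 5.75
  mean(Y) = (4 + 9 + 4 + 1) / 4 = 18/4 = 4.5
  x̄ = (5.75, 4.5),  deviation x̄ - mu_0 = (5.75, 4.5) - (6, 2) = (-0.25, 2.5).

Step 2 — sample covariance matrix, S[i,j] = (1/(n-1)) · Σ_k (x_{k,i} - mean_i) · (x_{k,j} - mean_j), divisor n-1 = 3:
  S[X,X] = ((0.25)·(0.25) + (3.25)·(3.25) + (-0.75)·(-0.75) + (-2.75)·(-2.75)) / 3 = 18.75/3 = 6.25
  S[X,Y] = ((0.25)·(-0.5) + (3.25)·(4.5) + (-0.75)·(-0.5) + (-2.75)·(-3.5)) / 3 = 24.5/3 = 8.1667
  S[Y,Y] = ((-0.5)·(-0.5) + (4.5)·(4.5) + (-0.5)·(-0.5) + (-3.5)·(-3.5)) / 3 = 33/3 = 11
  S = [[6.25, 8.1667],
 [8.1667, 11]].

Step 3 — invert S. det(S) = 6.25·11 - (8.1667)² = 2.0556.
  S^{-1} = (1/det) · [[d, -b], [-b, a]] = [[5.3514, -3.973],
 [-3.973, 3.0405]].

Step 4 — quadratic form (x̄ - mu_0)^T · S^{-1} · (x̄ - mu_0):
  S^{-1} · (x̄ - mu_0) = (-11.2703, 8.5946),
  (x̄ - mu_0)^T · [...] = (-0.25)·(-11.2703) + (2.5)·(8.5946) = 24.3041.

Step 5 — scale by n: T² = 4 · 24.3041 = 97.2162.

T² ≈ 97.2162


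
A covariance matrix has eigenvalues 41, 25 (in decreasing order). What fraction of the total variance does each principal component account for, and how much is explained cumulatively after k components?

Step 1 — total variance = trace(Sigma) = Σ λ_i = 41 + 25 = 66.

Step 2 — fraction explained by component i = λ_i / Σ λ:
  PC1: 41/66 = 0.6212
  PC2: 25/66 = 0.3788

Step 3 — cumulative fraction after k components = (λ_1 + ... + λ_k) / Σ λ:
  k = 1: 41/66 = 0.6212
  k = 2: (41 + 25)/66 = 66/66 = 1

Summary (fraction, with percent):

explained: PC1 0.6212 (62.12%), PC2 0.3788 (37.88%);  cumulative: 0.6212, 1


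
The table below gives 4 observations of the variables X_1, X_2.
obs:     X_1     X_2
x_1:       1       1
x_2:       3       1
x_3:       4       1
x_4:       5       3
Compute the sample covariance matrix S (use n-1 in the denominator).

Step 1 — column means:
  mean(X_1) = (1 + 3 + 4 + 5) / 4 = 13/4 = 3.25
  mean(X_2) = (1 + 1 + 1 + 3) / 4 = 6/4 = 1.5

Step 2 — sample covariance S[i,j] = (1/(n-1)) · Σ_k (x_{k,i} - mean_i) · (x_{k,j} - mean_j), with n-1 = 3.
  S[X_1,X_1] = ((-2.25)·(-2.25) + (-0.25)·(-0.25) + (0.75)·(0.75) + (1.75)·(1.75)) / 3 = 8.75/3 = 2.9167
  S[X_1,X_2] = ((-2.25)·(-0.5) + (-0.25)·(-0.5) + (0.75)·(-0.5) + (1.75)·(1.5)) / 3 = 3.5/3 = 1.1667
  S[X_2,X_2] = ((-0.5)·(-0.5) + (-0.5)·(-0.5) + (-0.5)·(-0.5) + (1.5)·(1.5)) / 3 = 3/3 = 1

S is symmetric (S[j,i] = S[i,j]). Assembling:

S = [[2.9167, 1.1667],
 [1.1667, 1]]


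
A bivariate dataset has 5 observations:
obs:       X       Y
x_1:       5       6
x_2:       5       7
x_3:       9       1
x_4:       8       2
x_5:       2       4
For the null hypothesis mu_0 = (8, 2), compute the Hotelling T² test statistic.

Step 1 — sample mean vector:
  mean(X) = (5 + 5 + 9 + 8 + 2) / 5 = 29/5 = 5.8
  mean(Y) = (6 + 7 + 1 + 2 + 4) / 5 = 20/5 = 4
  x̄ = (5.8, 4),  deviation x̄ - mu_0 = (5.8, 4) - (8, 2) = (-2.2, 2).

Step 2 — sample covariance matrix, S[i,j] = (1/(n-1)) · Σ_k (x_{k,i} - mean_i) · (x_{k,j} - mean_j), divisor n-1 = 4:
  S[X,X] = ((-0.8)·(-0.8) + (-0.8)·(-0.8) + (3.2)·(3.2) + (2.2)·(2.2) + (-3.8)·(-3.8)) / 4 = 30.8/4 = 7.7
  S[X,Y] = ((-0.8)·(2) + (-0.8)·(3) + (3.2)·(-3) + (2.2)·(-2) + (-3.8)·(0)) / 4 = -18/4 = -4.5
  S[Y,Y] = ((2)·(2) + (3)·(3) + (-3)·(-3) + (-2)·(-2) + (0)·(0)) / 4 = 26/4 = 6.5
  S = [[7.7, -4.5],
 [-4.5, 6.5]].

Step 3 — invert S. det(S) = 7.7·6.5 - (-4.5)² = 29.8.
  S^{-1} = (1/det) · [[d, -b], [-b, a]] = [[0.2181, 0.151],
 [0.151, 0.2584]].

Step 4 — quadratic form (x̄ - mu_0)^T · S^{-1} · (x̄ - mu_0):
  S^{-1} · (x̄ - mu_0) = (-0.1779, 0.1846),
  (x̄ - mu_0)^T · [...] = (-2.2)·(-0.1779) + (2)·(0.1846) = 0.7604.

Step 5 — scale by n: T² = 5 · 0.7604 = 3.802.

T² ≈ 3.802


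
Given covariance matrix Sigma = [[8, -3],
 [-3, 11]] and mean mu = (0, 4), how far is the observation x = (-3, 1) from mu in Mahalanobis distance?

Step 1 — centre the observation: (x - mu) = (-3, -3).

Step 2 — invert Sigma. det(Sigma) = 8·11 - (-3)² = 79.
  Sigma^{-1} = (1/det) · [[d, -b], [-b, a]] = [[0.1392, 0.038],
 [0.038, 0.1013]].

Step 3 — form the quadratic (x - mu)^T · Sigma^{-1} · (x - mu):
  Sigma^{-1} · (x - mu) = (-0.5316, -0.4177).
  (x - mu)^T · [Sigma^{-1} · (x - mu)] = (-3)·(-0.5316) + (-3)·(-0.4177) = 2.8481.

Step 4 — take square root: d = √(2.8481) ≈ 1.6876.

d(x, mu) = √(2.8481) ≈ 1.6876


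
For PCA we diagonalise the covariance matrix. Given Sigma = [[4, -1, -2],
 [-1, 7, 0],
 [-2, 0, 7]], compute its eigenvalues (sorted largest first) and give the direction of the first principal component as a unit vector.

Step 1 — characteristic polynomial p(λ) = det(λI - Sigma) = λ³ - tr·λ² + c_1·λ - det, where tr = trace, c_1 = sum of the principal 2×2 minors, det = det(Sigma):
  tr = 4 + 7 + 7 = 18,
  c_1 = (4·7 - (-1)²) + (4·7 - (-2)²) + (7·7 - (0)²) = 27 + 24 + 49 = 100,
  det = 4·(7·7 - (0)²) - (-1)·((-1)·7 - (0)·(-2)) + (-2)·((-1)·(0) - 7·(-2)) = 4·(49) - (-1)·(-7) + (-2)·(14) = 161.
  So p(λ) = λ³ - 18λ² + 100λ - 161.
Step 2 — look for an integer root (rational root theorem: any rational root is an integer divisor of 161). Testing λ = 7:
  p(7) = 343 - 882 + 700 - 161 = 0  ✓
  Dividing out (λ - 7): p(λ) = (λ - 7)(λ² - 11λ + 23).
Step 3 — remaining eigenvalues from the quadratic λ² - 11λ + 23 = 0:
  Δ = 11² - 4·23 = 121 - 92 = 29,  λ = (11 ± √29)/2 = (11 ± 5.3852)/2 ≈ 8.1926 or 2.8074.
  Sorted: λ_1 = 8.1926,  λ_2 = 7,  λ_3 = 2.8074  (check: sum = 18 = tr ✓).

Step 4 — unit eigenvector for λ_1 ≈ 8.1926: v spans the null space of (Sigma - λ_1 I), whose rows are
  r_1 = (-4.1926, -1, -2),  r_2 = (-1, -1.1926, 0),  r_3 = (-2, 0, -1.1926).
  v is orthogonal to every row, so take v ∝ r_1 × r_2 = ((-1)·(0) - (-2)·(-1.1926), (-2)·(-1) - (-4.1926)·(0), (-4.1926)·(-1.1926) - (-1)·(-1)) ≈ (-2.3852, 2, 4).
  Rescale (multiply by -1 so the first nonzero entry is positive): u = (2.3852, -2, -4).
  ||u|| = √((2.3852)² + (-2)² + (-4)²) = √(25.689) ≈ 5.0684,  v_1 = u/||u|| ≈ (0.4706, -0.3946, -0.7892) (||v_1|| = 1).

λ_1 = 8.1926,  λ_2 = 7,  λ_3 = 2.8074;  v_1 ≈ (0.4706, -0.3946, -0.7892)


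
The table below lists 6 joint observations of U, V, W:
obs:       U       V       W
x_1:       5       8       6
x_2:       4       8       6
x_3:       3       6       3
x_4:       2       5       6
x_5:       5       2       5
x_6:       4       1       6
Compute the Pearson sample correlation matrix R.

Step 1 — column means:
  mean(U) = (5 + 4 + 3 + 2 + 5 + 4) / 6 = 23/6 = 3.8333
  mean(V) = (8 + 8 + 6 + 5 + 2 + 1) / 6 = 30/6 = 5
  mean(W) = (6 + 6 + 3 + 6 + 5 + 6) / 6 = 32/6 = 5.3333

Step 2 — sample variances and covariances s[i,j] = (1/(n-1)) · Σ_k (x_{k,i} - mean_i) · (x_{k,j} - mean_j), with n-1 = 5:
  s[U,U] = ((1.1667)·(1.1667) + (0.1667)·(0.1667) + (-0.8333)·(-0.8333) + (-1.8333)·(-1.8333) + (1.1667)·(1.1667) + (0.1667)·(0.1667)) / 5 = 6.8333/5 = 1.3667
  s[U,V] = ((1.1667)·(3) + (0.1667)·(3) + (-0.8333)·(1) + (-1.8333)·(0) + (1.1667)·(-3) + (0.1667)·(-4)) / 5 = -1/5 = -0.2
  s[U,W] = ((1.1667)·(0.6667) + (0.1667)·(0.6667) + (-0.8333)·(-2.3333) + (-1.8333)·(0.6667) + (1.1667)·(-0.3333) + (0.1667)·(0.6667)) / 5 = 1.3333/5 = 0.2667
  s[V,V] = ((3)·(3) + (3)·(3) + (1)·(1) + (0)·(0) + (-3)·(-3) + (-4)·(-4)) / 5 = 44/5 = 8.8
  s[V,W] = ((3)·(0.6667) + (3)·(0.6667) + (1)·(-2.3333) + (0)·(0.6667) + (-3)·(-0.3333) + (-4)·(0.6667)) / 5 = 0/5 = 0
  s[W,W] = ((0.6667)·(0.6667) + (0.6667)·(0.6667) + (-2.3333)·(-2.3333) + (0.6667)·(0.6667) + (-0.3333)·(-0.3333) + (0.6667)·(0.6667)) / 5 = 7.3333/5 = 1.4667
  Sample standard deviations s_i = √(s[i,i]):
  s(U) = √(1.3667) = 1.169
  s(V) = √(8.8) = 2.9665
  s(W) = √(1.4667) = 1.2111

Step 3 — r_{ij} = s_{ij} / (s_i · s_j):
  r[U,U] = 1 (diagonal).
  r[U,V] = -0.2 / (1.169 · 2.9665) = -0.2 / 3.4679 = -0.0577
  r[U,W] = 0.2667 / (1.169 · 1.2111) = 0.2667 / 1.4158 = 0.1884
  r[V,V] = 1 (diagonal).
  r[V,W] = 0 / (2.9665 · 1.2111) = 0 / 3.5926 = 0
  r[W,W] = 1 (diagonal).

R is symmetric with unit diagonal. Assembling:

R = [[1, -0.0577, 0.1884],
 [-0.0577, 1, 0],
 [0.1884, 0, 1]]


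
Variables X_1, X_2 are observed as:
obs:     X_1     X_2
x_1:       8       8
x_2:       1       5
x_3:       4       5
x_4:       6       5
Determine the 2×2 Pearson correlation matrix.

Step 1 — column means:
  mean(X_1) = (8 + 1 + 4 + 6) / 4 = 19/4 = 4.75
  mean(X_2) = (8 + 5 + 5 + 5) / 4 = 23/4 = 5.75

Step 2 — sample variances and covariances s[i,j] = (1/(n-1)) · Σ_k (x_{k,i} - mean_i) · (x_{k,j} - mean_j), with n-1 = 3:
  s[X_1,X_1] = ((3.25)·(3.25) + (-3.75)·(-3.75) + (-0.75)·(-0.75) + (1.25)·(1.25)) / 3 = 26.75/3 = 8.9167
  s[X_1,X_2] = ((3.25)·(2.25) + (-3.75)·(-0.75) + (-0.75)·(-0.75) + (1.25)·(-0.75)) / 3 = 9.75/3 = 3.25
  s[X_2,X_2] = ((2.25)·(2.25) + (-0.75)·(-0.75) + (-0.75)·(-0.75) + (-0.75)·(-0.75)) / 3 = 6.75/3 = 2.25
  Sample standard deviations s_i = √(s[i,i]):
  s(X_1) = √(8.9167) = 2.9861
  s(X_2) = √(2.25) = 1.5

Step 3 — r_{ij} = s_{ij} / (s_i · s_j):
  r[X_1,X_1] = 1 (diagonal).
  r[X_1,X_2] = 3.25 / (2.9861 · 1.5) = 3.25 / 4.4791 = 0.7256
  r[X_2,X_2] = 1 (diagonal).

R is symmetric with unit diagonal. Assembling:

R = [[1, 0.7256],
 [0.7256, 1]]


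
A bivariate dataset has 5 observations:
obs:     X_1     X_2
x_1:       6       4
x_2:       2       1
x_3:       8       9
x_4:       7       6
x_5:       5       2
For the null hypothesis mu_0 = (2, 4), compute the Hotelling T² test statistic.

Step 1 — sample mean vector:
  mean(X_1) = (6 + 2 + 8 + 7 + 5) / 5 = 28/5 = 5.6
  mean(X_2) = (4 + 1 + 9 + 6 + 2) / 5 = 22/5 = 4.4
  x̄ = (5.6, 4.4),  deviation x̄ - mu_0 = (5.6, 4.4) - (2, 4) = (3.6, 0.4).

Step 2 — sample covariance matrix, S[i,j] = (1/(n-1)) · Σ_k (x_{k,i} - mean_i) · (x_{k,j} - mean_j), divisor n-1 = 4:
  S[X_1,X_1] = ((0.4)·(0.4) + (-3.6)·(-3.6) + (2.4)·(2.4) + (1.4)·(1.4) + (-0.6)·(-0.6)) / 4 = 21.2/4 = 5.3
  S[X_1,X_2] = ((0.4)·(-0.4) + (-3.6)·(-3.4) + (2.4)·(4.6) + (1.4)·(1.6) + (-0.6)·(-2.4)) / 4 = 26.8/4 = 6.7
  S[X_2,X_2] = ((-0.4)·(-0.4) + (-3.4)·(-3.4) + (4.6)·(4.6) + (1.6)·(1.6) + (-2.4)·(-2.4)) / 4 = 41.2/4 = 10.3
  S = [[5.3, 6.7],
 [6.7, 10.3]].

Step 3 — invert S. det(S) = 5.3·10.3 - (6.7)² = 9.7.
  S^{-1} = (1/det) · [[d, -b], [-b, a]] = [[1.0619, -0.6907],
 [-0.6907, 0.5464]].

Step 4 — quadratic form (x̄ - mu_0)^T · S^{-1} · (x̄ - mu_0):
  S^{-1} · (x̄ - mu_0) = (3.5464, -2.268),
  (x̄ - mu_0)^T · [...] = (3.6)·(3.5464) + (0.4)·(-2.268) = 11.8598.

Step 5 — scale by n: T² = 5 · 11.8598 = 59.299.

T² ≈ 59.299


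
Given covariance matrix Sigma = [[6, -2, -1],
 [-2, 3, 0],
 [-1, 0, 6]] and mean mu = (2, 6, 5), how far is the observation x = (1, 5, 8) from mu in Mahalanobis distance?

Step 1 — centre the observation: (x - mu) = (-1, -1, 3).

Step 2 — invert Sigma (cofactor / det for 3×3, or solve directly):
  Sigma^{-1} = [[0.2222, 0.1481, 0.037],
 [0.1481, 0.4321, 0.0247],
 [0.037, 0.0247, 0.1728]].

Step 3 — form the quadratic (x - mu)^T · Sigma^{-1} · (x - mu):
  Sigma^{-1} · (x - mu) = (-0.2593, -0.5062, 0.4568).
  (x - mu)^T · [Sigma^{-1} · (x - mu)] = (-1)·(-0.2593) + (-1)·(-0.5062) + (3)·(0.4568) = 2.1358.

Step 4 — take square root: d = √(2.1358) ≈ 1.4614.

d(x, mu) = √(2.1358) ≈ 1.4614


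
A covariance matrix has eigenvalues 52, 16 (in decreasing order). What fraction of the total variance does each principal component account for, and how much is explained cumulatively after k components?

Step 1 — total variance = trace(Sigma) = Σ λ_i = 52 + 16 = 68.

Step 2 — fraction explained by component i = λ_i / Σ λ:
  PC1: 52/68 = 0.7647
  PC2: 16/68 = 0.2353

Step 3 — cumulative fraction after k components = (λ_1 + ... + λ_k) / Σ λ:
  k = 1: 52/68 = 0.7647
  k = 2: (52 + 16)/68 = 68/68 = 1

Summary (fraction, with percent):

explained: PC1 0.7647 (76.47%), PC2 0.2353 (23.53%);  cumulative: 0.7647, 1


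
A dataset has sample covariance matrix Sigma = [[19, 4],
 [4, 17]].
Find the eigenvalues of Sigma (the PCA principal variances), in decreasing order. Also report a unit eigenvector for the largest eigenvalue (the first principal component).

Step 1 — characteristic polynomial of 2×2 Sigma:
  det(Sigma - λI) = λ² - trace · λ + det = 0.
  trace = 19 + 17 = 36, det = 19·17 - (4)² = 307.
Step 2 — discriminant:
  Δ = trace² - 4·det = 1296 - 1228 = 68.
Step 3 — eigenvalues:
  λ = (trace ± √Δ)/2 = (36 ± 8.2462)/2,
  λ_1 = 22.1231,  λ_2 = 13.8769.

Step 4 — unit eigenvector for λ_1: solve (Sigma - λ_1 I)v = 0. First row:
  (19 - 22.1231)·v_x + (4)·v_y = 0, i.e. (-3.1231)·v_x + (4)·v_y = 0,
  so v ∝ (b, λ_1 - a) = (4, 3.1231) = u.
  ||u|| = √((4)² + (3.1231)²) = √(25.7538) ≈ 5.0748,
  v_1 = u/||u|| ≈ (0.7882, 0.6154) (||v_1|| = 1).

λ_1 = 22.1231,  λ_2 = 13.8769;  v_1 ≈ (0.7882, 0.6154)


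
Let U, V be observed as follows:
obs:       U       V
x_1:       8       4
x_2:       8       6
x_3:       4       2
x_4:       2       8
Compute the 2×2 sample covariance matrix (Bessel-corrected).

Step 1 — column means:
  mean(U) = (8 + 8 + 4 + 2) / 4 = 22/4 = 5.5
  mean(V) = (4 + 6 + 2 + 8) / 4 = 20/4 = 5

Step 2 — sample covariance S[i,j] = (1/(n-1)) · Σ_k (x_{k,i} - mean_i) · (x_{k,j} - mean_j), with n-1 = 3.
  S[U,U] = ((2.5)·(2.5) + (2.5)·(2.5) + (-1.5)·(-1.5) + (-3.5)·(-3.5)) / 3 = 27/3 = 9
  S[U,V] = ((2.5)·(-1) + (2.5)·(1) + (-1.5)·(-3) + (-3.5)·(3)) / 3 = -6/3 = -2
  S[V,V] = ((-1)·(-1) + (1)·(1) + (-3)·(-3) + (3)·(3)) / 3 = 20/3 = 6.6667

S is symmetric (S[j,i] = S[i,j]). Assembling:

S = [[9, -2],
 [-2, 6.6667]]


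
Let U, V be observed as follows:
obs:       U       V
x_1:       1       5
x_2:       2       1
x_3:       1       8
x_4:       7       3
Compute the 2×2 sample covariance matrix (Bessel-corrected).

Step 1 — column means:
  mean(U) = (1 + 2 + 1 + 7) / 4 = 11/4 = 2.75
  mean(V) = (5 + 1 + 8 + 3) / 4 = 17/4 = 4.25

Step 2 — sample covariance S[i,j] = (1/(n-1)) · Σ_k (x_{k,i} - mean_i) · (x_{k,j} - mean_j), with n-1 = 3.
  S[U,U] = ((-1.75)·(-1.75) + (-0.75)·(-0.75) + (-1.75)·(-1.75) + (4.25)·(4.25)) / 3 = 24.75/3 = 8.25
  S[U,V] = ((-1.75)·(0.75) + (-0.75)·(-3.25) + (-1.75)·(3.75) + (4.25)·(-1.25)) / 3 = -10.75/3 = -3.5833
  S[V,V] = ((0.75)·(0.75) + (-3.25)·(-3.25) + (3.75)·(3.75) + (-1.25)·(-1.25)) / 3 = 26.75/3 = 8.9167

S is symmetric (S[j,i] = S[i,j]). Assembling:

S = [[8.25, -3.5833],
 [-3.5833, 8.9167]]


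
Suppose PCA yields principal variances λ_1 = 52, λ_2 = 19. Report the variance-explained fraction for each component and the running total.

Step 1 — total variance = trace(Sigma) = Σ λ_i = 52 + 19 = 71.

Step 2 — fraction explained by component i = λ_i / Σ λ:
  PC1: 52/71 = 0.7324
  PC2: 19/71 = 0.2676

Step 3 — cumulative fraction after k components = (λ_1 + ... + λ_k) / Σ λ:
  k = 1: 52/71 = 0.7324
  k = 2: (52 + 19)/71 = 71/71 = 1

Summary (fraction, with percent):

explained: PC1 0.7324 (73.24%), PC2 0.2676 (26.76%);  cumulative: 0.7324, 1
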